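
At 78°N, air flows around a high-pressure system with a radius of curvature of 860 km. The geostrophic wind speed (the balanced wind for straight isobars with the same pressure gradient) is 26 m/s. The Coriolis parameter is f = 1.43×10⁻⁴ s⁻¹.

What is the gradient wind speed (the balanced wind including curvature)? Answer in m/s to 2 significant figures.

37 m/s

Around a high, pressure-gradient force acts outward with centrifugal, so Coriolis balances both:
fV = (1/ρ)|∂P/∂n| + V²/R  →  V² − fR·V + fR·V_g = 0
With fR = 1.43×10⁻⁴ × 860×10³ m = 123 m/s:
V = [fR − √((fR)² − 4 fR V_g)]/2 = [123 − √(123² − 4×123×26)]/2 = 37.3 m/s
Supergeostrophic (V > V_g = 26 m/s), as expected around a high.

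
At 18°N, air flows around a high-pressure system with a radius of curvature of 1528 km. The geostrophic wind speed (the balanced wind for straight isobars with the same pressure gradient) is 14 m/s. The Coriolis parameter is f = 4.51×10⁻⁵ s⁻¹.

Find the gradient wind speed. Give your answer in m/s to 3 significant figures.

19.5 m/s

Around a high, pressure-gradient force acts outward with centrifugal, so Coriolis balances both:
fV = (1/ρ)|∂P/∂n| + V²/R  →  V² − fR·V + fR·V_g = 0
With fR = 4.51×10⁻⁵ × 1528×10³ m = 68.9 m/s:
V = [fR − √((fR)² − 4 fR V_g)]/2 = [68.9 − √(68.9² − 4×68.9×14)]/2 = 19.5 m/s
Supergeostrophic (V > V_g = 14 m/s), as expected around a high.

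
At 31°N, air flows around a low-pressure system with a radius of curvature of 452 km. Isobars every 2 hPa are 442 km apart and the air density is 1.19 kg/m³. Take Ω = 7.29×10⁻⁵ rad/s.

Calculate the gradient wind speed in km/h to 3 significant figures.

Coriolis parameter at 31°N:
f = 2Ω sin φ = 2 × 7.29×10⁻⁵ × sin 31° = 7.51×10⁻⁵ s⁻¹
Pressure gradient: |∂P/∂n| = 200 Pa / 442000 m = 4.52×10⁻⁴ Pa/m
Geostrophic speed: V_g = |∂P/∂n|/(fρ) = 4.52×10⁻⁴/(7.51×10⁻⁵ × 1.19) = 5.06 m/s
Around a low, centrifugal force acts outward with Coriolis, so pressure-gradient force balances both:
(1/ρ)|∂P/∂n| = fV + V²/R  →  V² + fR·V − fR·V_g = 0
With fR = 7.51×10⁻⁵ × 452×10³ m = 33.9 m/s:
V = [−fR + √((fR)² + 4 fR V_g)]/2 = [−33.9 + √(33.9² + 4×33.9×5.06)]/2 = 4.47 m/s
Subgeostrophic (V < V_g = 5.06 m/s), as expected around a low.
Converting: 4.47 m/s × 3.6 = 16.1 km/h

16.1 km/h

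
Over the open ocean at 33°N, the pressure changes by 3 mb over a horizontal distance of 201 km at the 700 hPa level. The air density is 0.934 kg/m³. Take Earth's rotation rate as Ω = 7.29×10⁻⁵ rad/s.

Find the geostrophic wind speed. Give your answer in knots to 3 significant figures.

Coriolis parameter at 33°N:
f = 2Ω sin φ = 2 × 7.29×10⁻⁵ × sin 33° = 7.94×10⁻⁵ s⁻¹
Pressure gradient: |∂P/∂n| = 300 Pa / 201000 m = 1.49×10⁻³ Pa/m
Geostrophic balance (pressure-gradient force = Coriolis force):
V_g = (1/(fρ)) |∂P/∂n| = 1.49×10⁻³ / (7.94×10⁻⁵ × 0.934) = 20.1 m/s
Converting: 20.1 m/s × 1.944 = 39.1 knots

39.1 knots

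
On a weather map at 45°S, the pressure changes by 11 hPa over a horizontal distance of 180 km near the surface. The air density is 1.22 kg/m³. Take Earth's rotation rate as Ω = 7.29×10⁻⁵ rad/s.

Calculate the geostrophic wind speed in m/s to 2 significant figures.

Coriolis parameter at 45°S:
f = 2Ω sin φ = 2 × 7.29×10⁻⁵ × sin 45° = 1.03×10⁻⁴ s⁻¹
Pressure gradient: |∂P/∂n| = 1100 Pa / 180000 m = 6.11×10⁻³ Pa/m
Geostrophic balance (pressure-gradient force = Coriolis force):
V_g = (1/(fρ)) |∂P/∂n| = 6.11×10⁻³ / (1.03×10⁻⁴ × 1.22) = 48.6 m/s

49 m/s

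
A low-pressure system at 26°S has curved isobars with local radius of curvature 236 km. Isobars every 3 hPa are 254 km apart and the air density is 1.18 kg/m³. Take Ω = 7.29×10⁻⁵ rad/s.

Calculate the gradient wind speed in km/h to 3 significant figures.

Coriolis parameter at 26°S:
f = 2Ω sin φ = 2 × 7.29×10⁻⁵ × sin 26° = 6.39×10⁻⁵ s⁻¹
Pressure gradient: |∂P/∂n| = 300 Pa / 254000 m = 1.18×10⁻³ Pa/m
Geostrophic speed: V_g = |∂P/∂n|/(fρ) = 1.18×10⁻³/(6.39×10⁻⁵ × 1.18) = 15.7 m/s
Around a low, centrifugal force acts outward with Coriolis, so pressure-gradient force balances both:
(1/ρ)|∂P/∂n| = fV + V²/R  →  V² + fR·V − fR·V_g = 0
With fR = 6.39×10⁻⁵ × 236×10³ m = 15.1 m/s:
V = [−fR + √((fR)² + 4 fR V_g)]/2 = [−15.1 + √(15.1² + 4×15.1×15.7)]/2 = 9.58 m/s
Subgeostrophic (V < V_g = 15.7 m/s), as expected around a low.
Converting: 9.58 m/s × 3.6 = 34.5 km/h

34.5 km/h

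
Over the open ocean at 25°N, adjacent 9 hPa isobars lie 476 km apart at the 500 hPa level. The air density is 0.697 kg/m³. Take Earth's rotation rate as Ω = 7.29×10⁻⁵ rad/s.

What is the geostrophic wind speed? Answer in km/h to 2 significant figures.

160 km/h

Coriolis parameter at 25°N:
f = 2Ω sin φ = 2 × 7.29×10⁻⁵ × sin 25° = 6.16×10⁻⁵ s⁻¹
Pressure gradient: |∂P/∂n| = 900 Pa / 476000 m = 1.89×10⁻³ Pa/m
Geostrophic balance (pressure-gradient force = Coriolis force):
V_g = (1/(fρ)) |∂P/∂n| = 1.89×10⁻³ / (6.16×10⁻⁵ × 0.697) = 44.0 m/s
Converting: 44.0 m/s × 3.6 = 160 km/h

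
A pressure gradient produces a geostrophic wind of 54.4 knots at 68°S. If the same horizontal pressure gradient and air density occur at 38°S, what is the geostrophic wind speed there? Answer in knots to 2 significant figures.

With the same pressure gradient and density, V_g ∝ 1/f ∝ 1/sin φ.
V₂ = V₁ · sin φ₁ / sin φ₂ = 54.4 × sin 68° / sin 38°
V₂ = 54.4 × 0.9272/0.6157 = 82 knots

82 knots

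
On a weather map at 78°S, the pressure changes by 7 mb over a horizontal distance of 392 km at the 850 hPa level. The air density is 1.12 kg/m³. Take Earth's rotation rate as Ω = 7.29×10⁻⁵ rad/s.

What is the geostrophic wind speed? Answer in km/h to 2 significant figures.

Coriolis parameter at 78°S:
f = 2Ω sin φ = 2 × 7.29×10⁻⁵ × sin 78° = 1.43×10⁻⁴ s⁻¹
Pressure gradient: |∂P/∂n| = 700 Pa / 392000 m = 1.79×10⁻³ Pa/m
Geostrophic balance (pressure-gradient force = Coriolis force):
V_g = (1/(fρ)) |∂P/∂n| = 1.79×10⁻³ / (1.43×10⁻⁴ × 1.12) = 11.2 m/s
Converting: 11.2 m/s × 3.6 = 40 km/h

40 km/h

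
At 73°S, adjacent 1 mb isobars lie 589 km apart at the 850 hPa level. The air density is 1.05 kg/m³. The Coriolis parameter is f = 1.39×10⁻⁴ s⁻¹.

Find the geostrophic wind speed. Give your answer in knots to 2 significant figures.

Pressure gradient: |∂P/∂n| = 100 Pa / 589000 m = 1.70×10⁻⁴ Pa/m
Geostrophic balance (pressure-gradient force = Coriolis force):
V_g = (1/(fρ)) |∂P/∂n| = 1.70×10⁻⁴ / (1.39×10⁻⁴ × 1.05) = 1.16 m/s
Converting: 1.16 m/s × 1.944 = 2.3 knots

2.3 knots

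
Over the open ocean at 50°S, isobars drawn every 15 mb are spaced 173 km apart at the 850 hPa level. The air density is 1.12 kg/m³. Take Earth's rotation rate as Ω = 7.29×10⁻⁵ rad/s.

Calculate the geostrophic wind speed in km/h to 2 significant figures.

Coriolis parameter at 50°S:
f = 2Ω sin φ = 2 × 7.29×10⁻⁵ × sin 50° = 1.12×10⁻⁴ s⁻¹
Pressure gradient: |∂P/∂n| = 1500 Pa / 173000 m = 8.67×10⁻³ Pa/m
Geostrophic balance (pressure-gradient force = Coriolis force):
V_g = (1/(fρ)) |∂P/∂n| = 8.67×10⁻³ / (1.12×10⁻⁴ × 1.12) = 69.3 m/s
Converting: 69.3 m/s × 3.6 = 250 km/h

250 km/h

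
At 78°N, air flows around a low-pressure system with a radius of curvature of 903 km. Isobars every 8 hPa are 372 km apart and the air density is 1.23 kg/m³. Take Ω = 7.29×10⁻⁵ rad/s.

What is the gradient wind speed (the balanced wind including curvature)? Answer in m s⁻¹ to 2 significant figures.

11 m s⁻¹

Coriolis parameter at 78°N:
f = 2Ω sin φ = 2 × 7.29×10⁻⁵ × sin 78° = 1.43×10⁻⁴ s⁻¹
Pressure gradient: |∂P/∂n| = 800 Pa / 372000 m = 2.15×10⁻³ Pa/m
Geostrophic speed: V_g = |∂P/∂n|/(fρ) = 2.15×10⁻³/(1.43×10⁻⁴ × 1.23) = 12.3 m/s
Around a low, centrifugal force acts outward with Coriolis, so pressure-gradient force balances both:
(1/ρ)|∂P/∂n| = fV + V²/R  →  V² + fR·V − fR·V_g = 0
With fR = 1.43×10⁻⁴ × 903×10³ m = 129 m/s:
V = [−fR + √((fR)² + 4 fR V_g)]/2 = [−129 + √(129² + 4×129×12.3)]/2 = 11.3 m/s
Subgeostrophic (V < V_g = 12.3 m/s), as expected around a low.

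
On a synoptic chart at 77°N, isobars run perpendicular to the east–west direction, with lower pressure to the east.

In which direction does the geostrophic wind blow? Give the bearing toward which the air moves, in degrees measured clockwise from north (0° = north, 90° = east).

The pressure-gradient force points toward the east (bearing 090°).
Geostrophic balance: in the Northern Hemisphere the Coriolis force deflects motion to the right, so the geostrophic wind blows 90° to the right of the pressure-gradient force (low pressure on the left).
Rotating 090° by 90° clockwise gives 180° — the wind blows toward the south.

180°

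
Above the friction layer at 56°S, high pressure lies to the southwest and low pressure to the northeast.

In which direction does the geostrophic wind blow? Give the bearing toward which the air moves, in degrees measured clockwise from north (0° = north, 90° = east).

315°

The pressure-gradient force points toward the northeast (bearing 045°).
Geostrophic balance: in the Southern Hemisphere the Coriolis force deflects motion to the left, so the geostrophic wind blows 90° to the left of the pressure-gradient force (low pressure on the right).
Rotating 045° by 90° counterclockwise gives 315° — the wind blows toward the northwest.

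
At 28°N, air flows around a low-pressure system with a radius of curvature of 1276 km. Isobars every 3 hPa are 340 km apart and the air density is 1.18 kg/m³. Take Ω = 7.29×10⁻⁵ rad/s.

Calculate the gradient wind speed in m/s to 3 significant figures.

Coriolis parameter at 28°N:
f = 2Ω sin φ = 2 × 7.29×10⁻⁵ × sin 28° = 6.84×10⁻⁵ s⁻¹
Pressure gradient: |∂P/∂n| = 300 Pa / 340000 m = 8.82×10⁻⁴ Pa/m
Geostrophic speed: V_g = |∂P/∂n|/(fρ) = 8.82×10⁻⁴/(6.84×10⁻⁵ × 1.18) = 10.9 m/s
Around a low, centrifugal force acts outward with Coriolis, so pressure-gradient force balances both:
(1/ρ)|∂P/∂n| = fV + V²/R  →  V² + fR·V − fR·V_g = 0
With fR = 6.84×10⁻⁵ × 1276×10³ m = 87.3 m/s:
V = [−fR + √((fR)² + 4 fR V_g)]/2 = [−87.3 + √(87.3² + 4×87.3×10.9)]/2 = 9.82 m/s
Subgeostrophic (V < V_g = 10.9 m/s), as expected around a low.

9.82 m/s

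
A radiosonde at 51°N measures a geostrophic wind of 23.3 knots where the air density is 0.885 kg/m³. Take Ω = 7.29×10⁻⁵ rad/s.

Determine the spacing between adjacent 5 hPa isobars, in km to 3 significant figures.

Coriolis parameter at 51°N:
f = 2Ω sin φ = 2 × 7.29×10⁻⁵ × sin 51° = 1.13×10⁻⁴ s⁻¹
Wind speed in SI: 23.3 knots = 12.0 m/s
Geostrophic balance rearranged: |∂P/∂n| = f ρ V_g
|∂P/∂n| = 1.13×10⁻⁴ × 0.885 × 12.0 = 1.20×10⁻³ Pa/m
Isobar spacing: Δn = ΔP/|∂P/∂n| = 500 Pa / 1.20×10⁻³ Pa/m = 415980 m ≈ 416 km

416 km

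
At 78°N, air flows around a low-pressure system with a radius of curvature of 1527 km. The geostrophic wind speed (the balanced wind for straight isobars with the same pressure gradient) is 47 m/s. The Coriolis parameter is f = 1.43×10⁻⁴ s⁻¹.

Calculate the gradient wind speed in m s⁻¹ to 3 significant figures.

39.8 m s⁻¹

Around a low, centrifugal force acts outward with Coriolis, so pressure-gradient force balances both:
(1/ρ)|∂P/∂n| = fV + V²/R  →  V² + fR·V − fR·V_g = 0
With fR = 1.43×10⁻⁴ × 1527×10³ m = 218 m/s:
V = [−fR + √((fR)² + 4 fR V_g)]/2 = [−218 + √(218² + 4×218×47)]/2 = 39.8 m/s
Subgeostrophic (V < V_g = 47 m/s), as expected around a low.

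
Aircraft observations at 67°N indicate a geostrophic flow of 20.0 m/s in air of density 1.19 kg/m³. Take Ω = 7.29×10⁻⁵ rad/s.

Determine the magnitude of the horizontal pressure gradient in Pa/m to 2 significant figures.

3.2×10⁻³ Pa/m

Coriolis parameter at 67°N:
f = 2Ω sin φ = 2 × 7.29×10⁻⁵ × sin 67° = 1.34×10⁻⁴ s⁻¹
Geostrophic balance rearranged: |∂P/∂n| = f ρ V_g
|∂P/∂n| = 1.34×10⁻⁴ × 1.19 × 20.0 = 3.19×10⁻³ Pa/m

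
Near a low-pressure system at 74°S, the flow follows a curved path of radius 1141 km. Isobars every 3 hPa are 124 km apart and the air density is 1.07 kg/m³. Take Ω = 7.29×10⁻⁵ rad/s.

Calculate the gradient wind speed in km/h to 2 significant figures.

53 km/h

Coriolis parameter at 74°S:
f = 2Ω sin φ = 2 × 7.29×10⁻⁵ × sin 74° = 1.40×10⁻⁴ s⁻¹
Pressure gradient: |∂P/∂n| = 300 Pa / 124000 m = 2.42×10⁻³ Pa/m
Geostrophic speed: V_g = |∂P/∂n|/(fρ) = 2.42×10⁻³/(1.40×10⁻⁴ × 1.07) = 16.1 m/s
Around a low, centrifugal force acts outward with Coriolis, so pressure-gradient force balances both:
(1/ρ)|∂P/∂n| = fV + V²/R  →  V² + fR·V − fR·V_g = 0
With fR = 1.40×10⁻⁴ × 1141×10³ m = 160 m/s:
V = [−fR + √((fR)² + 4 fR V_g)]/2 = [−160 + √(160² + 4×160×16.1)]/2 = 14.8 m/s
Subgeostrophic (V < V_g = 16.1 m/s), as expected around a low.
Converting: 14.8 m/s × 3.6 = 53 km/h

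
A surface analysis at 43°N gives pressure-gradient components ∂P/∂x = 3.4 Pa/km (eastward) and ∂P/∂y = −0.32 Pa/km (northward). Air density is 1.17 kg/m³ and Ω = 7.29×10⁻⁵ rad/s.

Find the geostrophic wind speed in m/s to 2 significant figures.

Coriolis parameter at 43°N:
f = 2Ω sin φ = 2 × 7.29×10⁻⁵ × sin 43° = 9.94×10⁻⁵ s⁻¹
Component geostrophic relations (x east, y north):
u_g = −(1/(fρ)) ∂P/∂y,  v_g = (1/(fρ)) ∂P/∂x
u_g = −(−0.32×10⁻³)/(9.94×10⁻⁵ × 1.17) = 2.75 m/s;  v_g = (3.4×10⁻³)/(9.94×10⁻⁵ × 1.17) = 29.2 m/s
|V_g| = √(u_g² + v_g²) = 29.4 m/s

29 m/s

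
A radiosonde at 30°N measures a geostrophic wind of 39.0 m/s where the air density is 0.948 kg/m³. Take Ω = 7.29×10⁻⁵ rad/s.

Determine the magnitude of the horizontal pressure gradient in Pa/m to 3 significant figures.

2.70×10⁻³ Pa/m

Coriolis parameter at 30°N:
f = 2Ω sin φ = 2 × 7.29×10⁻⁵ × sin 30° = 7.29×10⁻⁵ s⁻¹
Geostrophic balance rearranged: |∂P/∂n| = f ρ V_g
|∂P/∂n| = 7.29×10⁻⁵ × 0.948 × 39.0 = 2.70×10⁻³ Pa/m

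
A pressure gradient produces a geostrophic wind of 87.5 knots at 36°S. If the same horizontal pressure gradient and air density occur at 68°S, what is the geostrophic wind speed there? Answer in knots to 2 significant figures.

With the same pressure gradient and density, V_g ∝ 1/f ∝ 1/sin φ.
V₂ = V₁ · sin φ₁ / sin φ₂ = 87.5 × sin 36° / sin 68°
V₂ = 87.5 × 0.5878/0.9272 = 55 knots

55 knots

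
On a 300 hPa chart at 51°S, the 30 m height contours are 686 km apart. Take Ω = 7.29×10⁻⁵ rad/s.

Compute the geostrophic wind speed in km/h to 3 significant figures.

Coriolis parameter at 51°S:
f = 2Ω sin φ = 2 × 7.29×10⁻⁵ × sin 51° = 1.13×10⁻⁴ s⁻¹
Height gradient: |∂Z/∂n| = 30 m / 686000 m = 4.37×10⁻⁵
On a pressure surface, geostrophic balance gives V_g = (g/f)|∂Z/∂n|:
V_g = 9.81 × 4.37×10⁻⁵ / 1.13×10⁻⁴ = 3.79 m/s
Converting: 3.79 m/s × 3.6 = 13.6 km/h

13.6 km/h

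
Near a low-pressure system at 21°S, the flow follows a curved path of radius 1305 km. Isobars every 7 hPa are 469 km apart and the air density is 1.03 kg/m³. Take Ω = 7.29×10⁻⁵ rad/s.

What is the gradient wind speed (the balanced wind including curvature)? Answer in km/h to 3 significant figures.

Coriolis parameter at 21°S:
f = 2Ω sin φ = 2 × 7.29×10⁻⁵ × sin 21° = 5.23×10⁻⁵ s⁻¹
Pressure gradient: |∂P/∂n| = 700 Pa / 469000 m = 1.49×10⁻³ Pa/m
Geostrophic speed: V_g = |∂P/∂n|/(fρ) = 1.49×10⁻³/(5.23×10⁻⁵ × 1.03) = 27.7 m/s
Around a low, centrifugal force acts outward with Coriolis, so pressure-gradient force balances both:
(1/ρ)|∂P/∂n| = fV + V²/R  →  V² + fR·V − fR·V_g = 0
With fR = 5.23×10⁻⁵ × 1305×10³ m = 68.2 m/s:
V = [−fR + √((fR)² + 4 fR V_g)]/2 = [−68.2 + √(68.2² + 4×68.2×27.7)]/2 = 21.2 m/s
Subgeostrophic (V < V_g = 27.7 m/s), as expected around a low.
Converting: 21.2 m/s × 3.6 = 76.2 km/h

76.2 km/h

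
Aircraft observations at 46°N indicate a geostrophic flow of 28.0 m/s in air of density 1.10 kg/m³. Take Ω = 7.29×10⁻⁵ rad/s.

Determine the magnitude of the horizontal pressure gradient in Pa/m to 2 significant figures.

3.2×10⁻³ Pa/m

Coriolis parameter at 46°N:
f = 2Ω sin φ = 2 × 7.29×10⁻⁵ × sin 46° = 1.05×10⁻⁴ s⁻¹
Geostrophic balance rearranged: |∂P/∂n| = f ρ V_g
|∂P/∂n| = 1.05×10⁻⁴ × 1.10 × 28.0 = 3.23×10⁻³ Pa/m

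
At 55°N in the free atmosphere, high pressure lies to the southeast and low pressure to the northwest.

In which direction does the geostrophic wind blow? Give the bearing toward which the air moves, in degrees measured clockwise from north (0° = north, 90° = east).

045°

The pressure-gradient force points toward the northwest (bearing 315°).
Geostrophic balance: in the Northern Hemisphere the Coriolis force deflects motion to the right, so the geostrophic wind blows 90° to the right of the pressure-gradient force (low pressure on the left).
Rotating 315° by 90° clockwise gives 045° — the wind blows toward the northeast.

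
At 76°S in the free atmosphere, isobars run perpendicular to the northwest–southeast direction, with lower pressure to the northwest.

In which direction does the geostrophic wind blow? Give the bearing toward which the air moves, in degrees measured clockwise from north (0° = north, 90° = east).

The pressure-gradient force points toward the northwest (bearing 315°).
Geostrophic balance: in the Southern Hemisphere the Coriolis force deflects motion to the left, so the geostrophic wind blows 90° to the left of the pressure-gradient force (low pressure on the right).
Rotating 315° by 90° counterclockwise gives 225° — the wind blows toward the southwest.

225°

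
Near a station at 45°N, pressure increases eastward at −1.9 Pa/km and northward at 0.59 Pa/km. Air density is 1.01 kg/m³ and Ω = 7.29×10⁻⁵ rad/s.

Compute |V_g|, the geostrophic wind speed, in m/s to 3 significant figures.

Coriolis parameter at 45°N:
f = 2Ω sin φ = 2 × 7.29×10⁻⁵ × sin 45° = 1.03×10⁻⁴ s⁻¹
Component geostrophic relations (x east, y north):
u_g = −(1/(fρ)) ∂P/∂y,  v_g = (1/(fρ)) ∂P/∂x
u_g = −(0.59×10⁻³)/(1.03×10⁻⁴ × 1.01) = −5.67 m/s;  v_g = (−1.9×10⁻³)/(1.03×10⁻⁴ × 1.01) = −18.2 m/s
|V_g| = √(u_g² + v_g²) = 19.1 m/s

19.1 m/s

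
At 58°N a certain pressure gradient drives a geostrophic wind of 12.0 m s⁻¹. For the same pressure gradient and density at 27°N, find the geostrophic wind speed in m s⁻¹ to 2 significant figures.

With the same pressure gradient and density, V_g ∝ 1/f ∝ 1/sin φ.
V₂ = V₁ · sin φ₁ / sin φ₂ = 12.0 × sin 58° / sin 27°
V₂ = 12.0 × 0.8480/0.4540 = 22 m s⁻¹

22 m s⁻¹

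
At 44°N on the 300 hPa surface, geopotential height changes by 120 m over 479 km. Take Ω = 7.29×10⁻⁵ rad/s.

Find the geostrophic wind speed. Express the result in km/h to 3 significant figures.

87.4 km/h

Coriolis parameter at 44°N:
f = 2Ω sin φ = 2 × 7.29×10⁻⁵ × sin 44° = 1.01×10⁻⁴ s⁻¹
Height gradient: |∂Z/∂n| = 120 m / 479000 m = 2.51×10⁻⁴
On a pressure surface, geostrophic balance gives V_g = (g/f)|∂Z/∂n|:
V_g = 9.81 × 2.51×10⁻⁴ / 1.01×10⁻⁴ = 24.3 m/s
Converting: 24.3 m/s × 3.6 = 87.4 km/h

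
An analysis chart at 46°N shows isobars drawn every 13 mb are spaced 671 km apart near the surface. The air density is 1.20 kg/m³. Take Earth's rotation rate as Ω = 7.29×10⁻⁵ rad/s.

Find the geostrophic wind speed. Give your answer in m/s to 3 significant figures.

15.4 m/s

Coriolis parameter at 46°N:
f = 2Ω sin φ = 2 × 7.29×10⁻⁵ × sin 46° = 1.05×10⁻⁴ s⁻¹
Pressure gradient: |∂P/∂n| = 1300 Pa / 671000 m = 1.94×10⁻³ Pa/m
Geostrophic balance (pressure-gradient force = Coriolis force):
V_g = (1/(fρ)) |∂P/∂n| = 1.94×10⁻³ / (1.05×10⁻⁴ × 1.20) = 15.4 m/s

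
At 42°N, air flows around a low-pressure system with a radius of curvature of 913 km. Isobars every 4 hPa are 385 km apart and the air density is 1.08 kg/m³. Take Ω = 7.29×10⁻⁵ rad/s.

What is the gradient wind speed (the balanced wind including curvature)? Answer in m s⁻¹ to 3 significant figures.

8.96 m s⁻¹

Coriolis parameter at 42°N:
f = 2Ω sin φ = 2 × 7.29×10⁻⁵ × sin 42° = 9.76×10⁻⁵ s⁻¹
Pressure gradient: |∂P/∂n| = 400 Pa / 385000 m = 1.04×10⁻³ Pa/m
Geostrophic speed: V_g = |∂P/∂n|/(fρ) = 1.04×10⁻³/(9.76×10⁻⁵ × 1.08) = 9.86 m/s
Around a low, centrifugal force acts outward with Coriolis, so pressure-gradient force balances both:
(1/ρ)|∂P/∂n| = fV + V²/R  →  V² + fR·V − fR·V_g = 0
With fR = 9.76×10⁻⁵ × 913×10³ m = 89.1 m/s:
V = [−fR + √((fR)² + 4 fR V_g)]/2 = [−89.1 + √(89.1² + 4×89.1×9.86)]/2 = 8.96 m/s
Subgeostrophic (V < V_g = 9.86 m/s), as expected around a low.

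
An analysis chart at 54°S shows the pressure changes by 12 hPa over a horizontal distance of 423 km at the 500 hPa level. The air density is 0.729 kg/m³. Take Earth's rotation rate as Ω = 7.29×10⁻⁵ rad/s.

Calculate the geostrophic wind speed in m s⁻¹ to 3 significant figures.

Coriolis parameter at 54°S:
f = 2Ω sin φ = 2 × 7.29×10⁻⁵ × sin 54° = 1.18×10⁻⁴ s⁻¹
Pressure gradient: |∂P/∂n| = 1200 Pa / 423000 m = 2.84×10⁻³ Pa/m
Geostrophic balance (pressure-gradient force = Coriolis force):
V_g = (1/(fρ)) |∂P/∂n| = 2.84×10⁻³ / (1.18×10⁻⁴ × 0.729) = 33.0 m/s

33.0 m s⁻¹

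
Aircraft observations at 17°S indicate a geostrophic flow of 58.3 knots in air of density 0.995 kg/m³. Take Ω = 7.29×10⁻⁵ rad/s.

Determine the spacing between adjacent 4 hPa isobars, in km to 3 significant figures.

314 km

Coriolis parameter at 17°S:
f = 2Ω sin φ = 2 × 7.29×10⁻⁵ × sin 17° = 4.26×10⁻⁵ s⁻¹
Wind speed in SI: 58.3 knots = 30.0 m/s
Geostrophic balance rearranged: |∂P/∂n| = f ρ V_g
|∂P/∂n| = 4.26×10⁻⁵ × 0.995 × 30.0 = 1.27×10⁻³ Pa/m
Isobar spacing: Δn = ΔP/|∂P/∂n| = 400 Pa / 1.27×10⁻³ Pa/m = 314440 m ≈ 314 km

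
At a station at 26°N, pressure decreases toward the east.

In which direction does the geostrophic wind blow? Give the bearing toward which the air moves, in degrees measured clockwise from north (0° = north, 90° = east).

180°

The pressure-gradient force points toward the east (bearing 090°).
Geostrophic balance: in the Northern Hemisphere the Coriolis force deflects motion to the right, so the geostrophic wind blows 90° to the right of the pressure-gradient force (low pressure on the left).
Rotating 090° by 90° clockwise gives 180° — the wind blows toward the south.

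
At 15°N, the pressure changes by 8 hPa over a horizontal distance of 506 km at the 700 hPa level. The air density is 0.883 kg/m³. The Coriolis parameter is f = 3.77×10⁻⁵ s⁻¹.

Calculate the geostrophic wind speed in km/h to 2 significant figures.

Pressure gradient: |∂P/∂n| = 800 Pa / 506000 m = 1.58×10⁻³ Pa/m
Geostrophic balance (pressure-gradient force = Coriolis force):
V_g = (1/(fρ)) |∂P/∂n| = 1.58×10⁻³ / (3.77×10⁻⁵ × 0.883) = 47.5 m/s
Converting: 47.5 m/s × 3.6 = 170 km/h

170 km/h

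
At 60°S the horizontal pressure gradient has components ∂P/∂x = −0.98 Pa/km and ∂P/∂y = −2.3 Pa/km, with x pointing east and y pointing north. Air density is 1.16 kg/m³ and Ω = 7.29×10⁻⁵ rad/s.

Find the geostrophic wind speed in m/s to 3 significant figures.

Coriolis parameter at 60°S:
f = 2Ω sin φ = 2 × 7.29×10⁻⁵ × sin 60° = 1.26×10⁻⁴ s⁻¹
In the Southern Hemisphere f is negative: f = −1.26×10⁻⁴ s⁻¹.
Component geostrophic relations (x east, y north):
u_g = −(1/(fρ)) ∂P/∂y,  v_g = (1/(fρ)) ∂P/∂x
u_g = −(−2.3×10⁻³)/(−1.26×10⁻⁴ × 1.16) = −15.7 m/s;  v_g = (−0.98×10⁻³)/(−1.26×10⁻⁴ × 1.16) = 6.69 m/s
|V_g| = √(u_g² + v_g²) = 17.1 m/s

17.1 m/s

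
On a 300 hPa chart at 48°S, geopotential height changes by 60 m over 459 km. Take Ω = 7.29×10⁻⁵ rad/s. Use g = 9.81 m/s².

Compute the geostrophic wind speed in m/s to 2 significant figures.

12 m/s

Coriolis parameter at 48°S:
f = 2Ω sin φ = 2 × 7.29×10⁻⁵ × sin 48° = 1.08×10⁻⁴ s⁻¹
Height gradient: |∂Z/∂n| = 60 m / 459000 m = 1.31×10⁻⁴
On a pressure surface, geostrophic balance gives V_g = (g/f)|∂Z/∂n|:
V_g = 9.81 × 1.31×10⁻⁴ / 1.08×10⁻⁴ = 11.8 m/s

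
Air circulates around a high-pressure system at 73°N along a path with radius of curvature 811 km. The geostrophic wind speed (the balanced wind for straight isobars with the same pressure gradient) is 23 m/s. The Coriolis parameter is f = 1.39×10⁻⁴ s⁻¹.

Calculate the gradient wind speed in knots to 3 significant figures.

62.6 knots

Around a high, pressure-gradient force acts outward with centrifugal, so Coriolis balances both:
fV = (1/ρ)|∂P/∂n| + V²/R  →  V² − fR·V + fR·V_g = 0
With fR = 1.39×10⁻⁴ × 811×10³ m = 113 m/s:
V = [fR − √((fR)² − 4 fR V_g)]/2 = [113 − √(113² − 4×113×23)]/2 = 32.2 m/s
Supergeostrophic (V > V_g = 23 m/s), as expected around a high.
Converting: 32.2 m/s × 1.944 = 62.6 knots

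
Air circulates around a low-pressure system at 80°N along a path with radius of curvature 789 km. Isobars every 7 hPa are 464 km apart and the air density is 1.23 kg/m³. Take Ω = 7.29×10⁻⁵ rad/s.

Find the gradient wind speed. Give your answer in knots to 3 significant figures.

15.5 knots

Coriolis parameter at 80°N:
f = 2Ω sin φ = 2 × 7.29×10⁻⁵ × sin 80° = 1.44×10⁻⁴ s⁻¹
Pressure gradient: |∂P/∂n| = 700 Pa / 464000 m = 1.51×10⁻³ Pa/m
Geostrophic speed: V_g = |∂P/∂n|/(fρ) = 1.51×10⁻³/(1.44×10⁻⁴ × 1.23) = 8.54 m/s
Around a low, centrifugal force acts outward with Coriolis, so pressure-gradient force balances both:
(1/ρ)|∂P/∂n| = fV + V²/R  →  V² + fR·V − fR·V_g = 0
With fR = 1.44×10⁻⁴ × 789×10³ m = 113 m/s:
V = [−fR + √((fR)² + 4 fR V_g)]/2 = [−113 + √(113² + 4×113×8.54)]/2 = 7.98 m/s
Subgeostrophic (V < V_g = 8.54 m/s), as expected around a low.
Converting: 7.98 m/s × 1.944 = 15.5 knots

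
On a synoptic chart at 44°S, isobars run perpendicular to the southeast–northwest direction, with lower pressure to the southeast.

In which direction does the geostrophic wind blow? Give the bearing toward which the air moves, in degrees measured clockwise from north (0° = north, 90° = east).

The pressure-gradient force points toward the southeast (bearing 135°).
Geostrophic balance: in the Southern Hemisphere the Coriolis force deflects motion to the left, so the geostrophic wind blows 90° to the left of the pressure-gradient force (low pressure on the right).
Rotating 135° by 90° counterclockwise gives 045° — the wind blows toward the northeast.

045°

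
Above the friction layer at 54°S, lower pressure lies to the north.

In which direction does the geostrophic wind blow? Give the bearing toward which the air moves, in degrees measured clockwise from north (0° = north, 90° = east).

The pressure-gradient force points toward the north (bearing 000°).
Geostrophic balance: in the Southern Hemisphere the Coriolis force deflects motion to the left, so the geostrophic wind blows 90° to the left of the pressure-gradient force (low pressure on the right).
Rotating 000° by 90° counterclockwise gives 270° — the wind blows toward the west.

270°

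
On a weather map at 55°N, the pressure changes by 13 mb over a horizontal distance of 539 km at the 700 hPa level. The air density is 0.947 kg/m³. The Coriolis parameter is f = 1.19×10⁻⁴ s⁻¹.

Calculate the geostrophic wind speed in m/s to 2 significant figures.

21 m/s

Pressure gradient: |∂P/∂n| = 1300 Pa / 539000 m = 2.41×10⁻³ Pa/m
Geostrophic balance (pressure-gradient force = Coriolis force):
V_g = (1/(fρ)) |∂P/∂n| = 2.41×10⁻³ / (1.19×10⁻⁴ × 0.947) = 21.4 m/s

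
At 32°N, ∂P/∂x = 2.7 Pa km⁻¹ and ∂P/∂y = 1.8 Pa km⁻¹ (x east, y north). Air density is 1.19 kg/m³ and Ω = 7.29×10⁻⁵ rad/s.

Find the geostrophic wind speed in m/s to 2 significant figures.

Coriolis parameter at 32°N:
f = 2Ω sin φ = 2 × 7.29×10⁻⁵ × sin 32° = 7.73×10⁻⁵ s⁻¹
Component geostrophic relations (x east, y north):
u_g = −(1/(fρ)) ∂P/∂y,  v_g = (1/(fρ)) ∂P/∂x
u_g = −(1.8×10⁻³)/(7.73×10⁻⁵ × 1.19) = −19.6 m/s;  v_g = (2.7×10⁻³)/(7.73×10⁻⁵ × 1.19) = 29.4 m/s
|V_g| = √(u_g² + v_g²) = 35.3 m/s

35 m/s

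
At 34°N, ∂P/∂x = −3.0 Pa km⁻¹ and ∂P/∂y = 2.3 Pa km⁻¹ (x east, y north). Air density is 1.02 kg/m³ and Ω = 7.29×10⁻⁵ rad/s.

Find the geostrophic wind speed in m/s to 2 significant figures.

Coriolis parameter at 34°N:
f = 2Ω sin φ = 2 × 7.29×10⁻⁵ × sin 34° = 8.15×10⁻⁵ s⁻¹
Component geostrophic relations (x east, y north):
u_g = −(1/(fρ)) ∂P/∂y,  v_g = (1/(fρ)) ∂P/∂x
u_g = −(2.3×10⁻³)/(8.15×10⁻⁵ × 1.02) = −27.7 m/s;  v_g = (−3.0×10⁻³)/(8.15×10⁻⁵ × 1.02) = −36.1 m/s
|V_g| = √(u_g² + v_g²) = 45.5 m/s

45 m/s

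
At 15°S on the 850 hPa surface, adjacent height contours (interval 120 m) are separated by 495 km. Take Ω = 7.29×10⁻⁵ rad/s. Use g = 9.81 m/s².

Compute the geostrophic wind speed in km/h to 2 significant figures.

Coriolis parameter at 15°S:
f = 2Ω sin φ = 2 × 7.29×10⁻⁵ × sin 15° = 3.77×10⁻⁵ s⁻¹
Height gradient: |∂Z/∂n| = 120 m / 495000 m = 2.42×10⁻⁴
On a pressure surface, geostrophic balance gives V_g = (g/f)|∂Z/∂n|:
V_g = 9.81 × 2.42×10⁻⁴ / 3.77×10⁻⁵ = 63.0 m/s
Converting: 63.0 m/s × 3.6 = 230 km/h

230 km/h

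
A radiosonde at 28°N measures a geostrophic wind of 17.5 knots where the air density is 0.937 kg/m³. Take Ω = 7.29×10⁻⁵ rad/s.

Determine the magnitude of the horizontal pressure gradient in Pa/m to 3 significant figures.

5.77×10⁻⁴ Pa/m

Coriolis parameter at 28°N:
f = 2Ω sin φ = 2 × 7.29×10⁻⁵ × sin 28° = 6.84×10⁻⁵ s⁻¹
Wind speed in SI: 17.5 knots = 9.00 m/s
Geostrophic balance rearranged: |∂P/∂n| = f ρ V_g
|∂P/∂n| = 6.84×10⁻⁵ × 0.937 × 9.00 = 5.77×10⁻⁴ Pa/m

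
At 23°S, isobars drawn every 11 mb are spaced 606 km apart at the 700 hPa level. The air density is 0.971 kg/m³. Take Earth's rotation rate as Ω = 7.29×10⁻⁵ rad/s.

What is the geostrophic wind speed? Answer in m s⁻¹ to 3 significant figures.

Coriolis parameter at 23°S:
f = 2Ω sin φ = 2 × 7.29×10⁻⁵ × sin 23° = 5.70×10⁻⁵ s⁻¹
Pressure gradient: |∂P/∂n| = 1100 Pa / 606000 m = 1.82×10⁻³ Pa/m
Geostrophic balance (pressure-gradient force = Coriolis force):
V_g = (1/(fρ)) |∂P/∂n| = 1.82×10⁻³ / (5.70×10⁻⁵ × 0.971) = 32.8 m/s

32.8 m s⁻¹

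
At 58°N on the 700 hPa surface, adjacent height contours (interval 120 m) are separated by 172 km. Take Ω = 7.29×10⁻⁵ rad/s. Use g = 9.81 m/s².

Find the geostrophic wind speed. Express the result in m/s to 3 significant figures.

Coriolis parameter at 58°N:
f = 2Ω sin φ = 2 × 7.29×10⁻⁵ × sin 58° = 1.24×10⁻⁴ s⁻¹
Height gradient: |∂Z/∂n| = 120 m / 172000 m = 6.98×10⁻⁴
On a pressure surface, geostrophic balance gives V_g = (g/f)|∂Z/∂n|:
V_g = 9.81 × 6.98×10⁻⁴ / 1.24×10⁻⁴ = 55.4 m/s

55.4 m/s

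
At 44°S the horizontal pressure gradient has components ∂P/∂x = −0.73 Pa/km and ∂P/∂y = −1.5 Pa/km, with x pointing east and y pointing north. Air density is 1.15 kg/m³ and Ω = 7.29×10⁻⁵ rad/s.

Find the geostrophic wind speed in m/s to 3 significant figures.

14.3 m/s

Coriolis parameter at 44°S:
f = 2Ω sin φ = 2 × 7.29×10⁻⁵ × sin 44° = 1.01×10⁻⁴ s⁻¹
In the Southern Hemisphere f is negative: f = −1.01×10⁻⁴ s⁻¹.
Component geostrophic relations (x east, y north):
u_g = −(1/(fρ)) ∂P/∂y,  v_g = (1/(fρ)) ∂P/∂x
u_g = −(−1.5×10⁻³)/(−1.01×10⁻⁴ × 1.15) = −12.9 m/s;  v_g = (−0.73×10⁻³)/(−1.01×10⁻⁴ × 1.15) = 6.27 m/s
|V_g| = √(u_g² + v_g²) = 14.3 m/s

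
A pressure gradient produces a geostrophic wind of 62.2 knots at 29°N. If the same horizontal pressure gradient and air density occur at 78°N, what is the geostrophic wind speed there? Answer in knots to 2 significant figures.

31 knots

With the same pressure gradient and density, V_g ∝ 1/f ∝ 1/sin φ.
V₂ = V₁ · sin φ₁ / sin φ₂ = 62.2 × sin 29° / sin 78°
V₂ = 62.2 × 0.4848/0.9781 = 31 knots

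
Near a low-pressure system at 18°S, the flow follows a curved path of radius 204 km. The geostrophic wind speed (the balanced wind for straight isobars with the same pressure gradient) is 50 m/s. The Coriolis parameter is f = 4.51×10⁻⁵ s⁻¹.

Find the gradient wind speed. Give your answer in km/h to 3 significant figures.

62.4 km/h

Around a low, centrifugal force acts outward with Coriolis, so pressure-gradient force balances both:
(1/ρ)|∂P/∂n| = fV + V²/R  →  V² + fR·V − fR·V_g = 0
With fR = 4.51×10⁻⁵ × 204×10³ m = 9.20 m/s:
V = [−fR + √((fR)² + 4 fR V_g)]/2 = [−9.20 + √(9.20² + 4×9.20×50)]/2 = 17.3 m/s
Subgeostrophic (V < V_g = 50 m/s), as expected around a low.
Converting: 17.3 m/s × 3.6 = 62.4 km/h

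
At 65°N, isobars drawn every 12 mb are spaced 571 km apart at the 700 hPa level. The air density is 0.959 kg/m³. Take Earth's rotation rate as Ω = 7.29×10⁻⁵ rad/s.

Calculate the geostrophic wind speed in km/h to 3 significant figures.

59.7 km/h

Coriolis parameter at 65°N:
f = 2Ω sin φ = 2 × 7.29×10⁻⁵ × sin 65° = 1.32×10⁻⁴ s⁻¹
Pressure gradient: |∂P/∂n| = 1200 Pa / 571000 m = 2.10×10⁻³ Pa/m
Geostrophic balance (pressure-gradient force = Coriolis force):
V_g = (1/(fρ)) |∂P/∂n| = 2.10×10⁻³ / (1.32×10⁻⁴ × 0.959) = 16.6 m/s
Converting: 16.6 m/s × 3.6 = 59.7 km/h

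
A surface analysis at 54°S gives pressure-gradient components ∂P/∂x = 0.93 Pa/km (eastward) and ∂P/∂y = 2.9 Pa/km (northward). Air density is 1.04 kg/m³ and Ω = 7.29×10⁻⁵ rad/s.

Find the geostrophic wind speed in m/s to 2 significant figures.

25 m/s

Coriolis parameter at 54°S:
f = 2Ω sin φ = 2 × 7.29×10⁻⁵ × sin 54° = 1.18×10⁻⁴ s⁻¹
In the Southern Hemisphere f is negative: f = −1.18×10⁻⁴ s⁻¹.
Component geostrophic relations (x east, y north):
u_g = −(1/(fρ)) ∂P/∂y,  v_g = (1/(fρ)) ∂P/∂x
u_g = −(2.9×10⁻³)/(−1.18×10⁻⁴ × 1.04) = 23.6 m/s;  v_g = (0.93×10⁻³)/(−1.18×10⁻⁴ × 1.04) = −7.58 m/s
|V_g| = √(u_g² + v_g²) = 24.8 m/s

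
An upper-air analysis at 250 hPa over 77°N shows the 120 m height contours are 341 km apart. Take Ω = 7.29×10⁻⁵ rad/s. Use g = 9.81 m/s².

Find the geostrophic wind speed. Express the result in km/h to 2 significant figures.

87 km/h

Coriolis parameter at 77°N:
f = 2Ω sin φ = 2 × 7.29×10⁻⁵ × sin 77° = 1.42×10⁻⁴ s⁻¹
Height gradient: |∂Z/∂n| = 120 m / 341000 m = 3.52×10⁻⁴
On a pressure surface, geostrophic balance gives V_g = (g/f)|∂Z/∂n|:
V_g = 9.81 × 3.52×10⁻⁴ / 1.42×10⁻⁴ = 24.3 m/s
Converting: 24.3 m/s × 3.6 = 87 km/h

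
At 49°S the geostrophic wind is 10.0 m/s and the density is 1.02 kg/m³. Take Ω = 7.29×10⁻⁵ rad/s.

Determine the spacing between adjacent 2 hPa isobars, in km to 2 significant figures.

Coriolis parameter at 49°S:
f = 2Ω sin φ = 2 × 7.29×10⁻⁵ × sin 49° = 1.10×10⁻⁴ s⁻¹
Geostrophic balance rearranged: |∂P/∂n| = f ρ V_g
|∂P/∂n| = 1.10×10⁻⁴ × 1.02 × 10.0 = 1.12×10⁻³ Pa/m
Isobar spacing: Δn = ΔP/|∂P/∂n| = 200 Pa / 1.12×10⁻³ Pa/m = 178194 m ≈ 180 km

180 km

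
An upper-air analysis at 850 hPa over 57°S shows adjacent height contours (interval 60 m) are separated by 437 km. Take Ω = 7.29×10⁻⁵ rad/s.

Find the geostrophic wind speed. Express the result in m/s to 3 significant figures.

Coriolis parameter at 57°S:
f = 2Ω sin φ = 2 × 7.29×10⁻⁵ × sin 57° = 1.22×10⁻⁴ s⁻¹
Height gradient: |∂Z/∂n| = 60 m / 437000 m = 1.37×10⁻⁴
On a pressure surface, geostrophic balance gives V_g = (g/f)|∂Z/∂n|:
V_g = 9.81 × 1.37×10⁻⁴ / 1.22×10⁻⁴ = 11.0 m/s

11.0 m/s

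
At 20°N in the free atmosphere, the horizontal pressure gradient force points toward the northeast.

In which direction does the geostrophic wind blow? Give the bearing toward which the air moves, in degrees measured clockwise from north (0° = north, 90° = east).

The pressure-gradient force points toward the northeast (bearing 045°).
Geostrophic balance: in the Northern Hemisphere the Coriolis force deflects motion to the right, so the geostrophic wind blows 90° to the right of the pressure-gradient force (low pressure on the left).
Rotating 045° by 90° clockwise gives 135° — the wind blows toward the southeast.

135°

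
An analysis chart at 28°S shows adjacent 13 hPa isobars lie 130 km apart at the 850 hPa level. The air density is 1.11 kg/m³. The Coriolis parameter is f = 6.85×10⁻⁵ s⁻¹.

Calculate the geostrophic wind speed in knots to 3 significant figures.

Pressure gradient: |∂P/∂n| = 1300 Pa / 130000 m = 1.00×10⁻² Pa/m
Geostrophic balance (pressure-gradient force = Coriolis force):
V_g = (1/(fρ)) |∂P/∂n| = 1.00×10⁻² / (6.85×10⁻⁵ × 1.11) = 132 m/s
Converting: 132 m/s × 1.944 = 256 knots

256 knots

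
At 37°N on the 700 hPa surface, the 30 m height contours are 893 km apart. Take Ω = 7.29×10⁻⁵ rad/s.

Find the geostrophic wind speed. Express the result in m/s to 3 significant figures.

Coriolis parameter at 37°N:
f = 2Ω sin φ = 2 × 7.29×10⁻⁵ × sin 37° = 8.77×10⁻⁵ s⁻¹
Height gradient: |∂Z/∂n| = 30 m / 893000 m = 3.36×10⁻⁵
On a pressure surface, geostrophic balance gives V_g = (g/f)|∂Z/∂n|:
V_g = 9.81 × 3.36×10⁻⁵ / 8.77×10⁻⁵ = 3.76 m/s

3.76 m/s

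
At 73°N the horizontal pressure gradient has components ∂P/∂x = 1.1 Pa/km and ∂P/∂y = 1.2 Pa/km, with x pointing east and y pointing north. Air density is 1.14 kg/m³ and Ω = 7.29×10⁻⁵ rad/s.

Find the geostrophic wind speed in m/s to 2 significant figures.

10 m/s

Coriolis parameter at 73°N:
f = 2Ω sin φ = 2 × 7.29×10⁻⁵ × sin 73° = 1.39×10⁻⁴ s⁻¹
Component geostrophic relations (x east, y north):
u_g = −(1/(fρ)) ∂P/∂y,  v_g = (1/(fρ)) ∂P/∂x
u_g = −(1.2×10⁻³)/(1.39×10⁻⁴ × 1.14) = −7.55 m/s;  v_g = (1.1×10⁻³)/(1.39×10⁻⁴ × 1.14) = 6.92 m/s
|V_g| = √(u_g² + v_g²) = 10.2 m/s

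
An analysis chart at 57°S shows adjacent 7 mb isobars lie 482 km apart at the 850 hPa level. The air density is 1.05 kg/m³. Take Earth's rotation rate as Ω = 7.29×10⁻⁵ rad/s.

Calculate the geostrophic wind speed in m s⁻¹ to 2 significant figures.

Coriolis parameter at 57°S:
f = 2Ω sin φ = 2 × 7.29×10⁻⁵ × sin 57° = 1.22×10⁻⁴ s⁻¹
Pressure gradient: |∂P/∂n| = 700 Pa / 482000 m = 1.45×10⁻³ Pa/m
Geostrophic balance (pressure-gradient force = Coriolis force):
V_g = (1/(fρ)) |∂P/∂n| = 1.45×10⁻³ / (1.22×10⁻⁴ × 1.05) = 11.3 m/s

11 m s⁻¹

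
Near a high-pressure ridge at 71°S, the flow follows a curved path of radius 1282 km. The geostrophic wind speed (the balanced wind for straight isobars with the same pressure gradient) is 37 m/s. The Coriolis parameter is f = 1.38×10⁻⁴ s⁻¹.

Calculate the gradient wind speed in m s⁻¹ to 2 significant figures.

Around a high, pressure-gradient force acts outward with centrifugal, so Coriolis balances both:
fV = (1/ρ)|∂P/∂n| + V²/R  →  V² − fR·V + fR·V_g = 0
With fR = 1.38×10⁻⁴ × 1282×10³ m = 177 m/s:
V = [fR − √((fR)² − 4 fR V_g)]/2 = [177 − √(177² − 4×177×37)]/2 = 52.7 m/s
Supergeostrophic (V > V_g = 37 m/s), as expected around a high.

53 m s⁻¹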